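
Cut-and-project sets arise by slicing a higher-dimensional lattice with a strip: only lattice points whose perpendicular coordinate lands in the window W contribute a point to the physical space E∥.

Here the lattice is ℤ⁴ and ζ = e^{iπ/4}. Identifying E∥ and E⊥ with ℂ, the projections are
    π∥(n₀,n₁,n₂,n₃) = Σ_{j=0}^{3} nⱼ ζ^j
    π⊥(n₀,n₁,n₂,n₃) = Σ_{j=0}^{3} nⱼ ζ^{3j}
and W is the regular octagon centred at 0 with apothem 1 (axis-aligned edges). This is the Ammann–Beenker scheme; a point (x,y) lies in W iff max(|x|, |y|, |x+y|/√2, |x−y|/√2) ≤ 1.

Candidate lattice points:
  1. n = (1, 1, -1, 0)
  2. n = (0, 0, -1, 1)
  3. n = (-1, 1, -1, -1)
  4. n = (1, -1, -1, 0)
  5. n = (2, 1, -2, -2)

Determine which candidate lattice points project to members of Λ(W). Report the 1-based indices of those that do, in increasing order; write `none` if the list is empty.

none

π⊥(n) = n₀ + n₁ζ³ + n₂ζ⁶ + n₃ζ⁹ where ζ = e^{iπ/4}.
candidate 1: n = (1, 1, -1, 0) → π⊥ ≈ (+0.292893, +1.707107); max(|x|,|y|,|x±y|/√2) = 1.707107 > 1 ⇒ ∉ W
candidate 2: n = (0, 0, -1, 1) → π⊥ ≈ (+0.707107, +1.707107); max(|x|,|y|,|x±y|/√2) = 1.707107 > 1 ⇒ ∉ W
candidate 3: n = (-1, 1, -1, -1) → π⊥ ≈ (-2.414214, +1.000000); max(|x|,|y|,|x±y|/√2) = 2.414214 > 1 ⇒ ∉ W
candidate 4: n = (1, -1, -1, 0) → π⊥ ≈ (+1.707107, +0.292893); max(|x|,|y|,|x±y|/√2) = 1.707107 > 1 ⇒ ∉ W
candidate 5: n = (2, 1, -2, -2) → π⊥ ≈ (-0.121320, +1.292893); max(|x|,|y|,|x±y|/√2) = 1.292893 > 1 ⇒ ∉ W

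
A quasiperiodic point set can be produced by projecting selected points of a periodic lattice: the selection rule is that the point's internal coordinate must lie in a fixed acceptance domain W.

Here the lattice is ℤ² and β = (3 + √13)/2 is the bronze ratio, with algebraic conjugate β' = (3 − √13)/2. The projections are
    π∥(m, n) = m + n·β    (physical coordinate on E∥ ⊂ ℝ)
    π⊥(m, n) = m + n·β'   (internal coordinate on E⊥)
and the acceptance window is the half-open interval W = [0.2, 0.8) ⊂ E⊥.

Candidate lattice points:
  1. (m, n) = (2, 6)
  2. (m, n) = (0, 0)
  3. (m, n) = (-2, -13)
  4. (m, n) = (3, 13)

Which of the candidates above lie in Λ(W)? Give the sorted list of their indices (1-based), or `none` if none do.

Numerically β ≈ 3.30278 and β' = −1/β ≈ -0.30278.
#1 (2,6): internal coord 2 + (6)·β' = +0.18335; +0.18335 ∉ [0.2, 0.8) → out
#2 (0,0): internal coord 0 + (0)·β' = +0.00000; +0.00000 ∉ [0.2, 0.8) → out
#3 (-2,-13): internal coord -2 + (-13)·β' = +1.93608; +1.93608 ∉ [0.2, 0.8) → out
#4 (3,13): internal coord 3 + (13)·β' = -0.93608; -0.93608 ∉ [0.2, 0.8) → out

none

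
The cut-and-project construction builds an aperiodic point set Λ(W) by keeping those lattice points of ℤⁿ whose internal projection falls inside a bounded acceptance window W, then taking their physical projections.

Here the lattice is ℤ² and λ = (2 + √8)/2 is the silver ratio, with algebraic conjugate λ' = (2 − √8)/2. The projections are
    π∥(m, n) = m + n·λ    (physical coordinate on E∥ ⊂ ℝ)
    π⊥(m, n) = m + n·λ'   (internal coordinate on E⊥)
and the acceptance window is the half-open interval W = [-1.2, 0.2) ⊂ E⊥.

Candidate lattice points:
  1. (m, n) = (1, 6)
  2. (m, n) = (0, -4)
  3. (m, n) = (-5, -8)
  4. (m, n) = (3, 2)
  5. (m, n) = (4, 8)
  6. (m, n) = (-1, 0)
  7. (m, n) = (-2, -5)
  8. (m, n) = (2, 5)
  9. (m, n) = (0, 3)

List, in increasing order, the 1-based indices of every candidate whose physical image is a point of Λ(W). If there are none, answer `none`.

6, 7, 8

λ' = (2−√8)/2 ≈ -0.414214.
#1 (1,6): internal coord 1 + (6)·λ' = -1.485281; -1.485281 ∉ [-1.2, 0.2) → out
#2 (0,-4): internal coord 0 + (-4)·λ' = +1.656854; +1.656854 ∉ [-1.2, 0.2) → out
#3 (-5,-8): internal coord -5 + (-8)·λ' = -1.686292; -1.686292 ∉ [-1.2, 0.2) → out
#4 (3,2): internal coord 3 + (2)·λ' = +2.171573; +2.171573 ∉ [-1.2, 0.2) → out
#5 (4,8): internal coord 4 + (8)·λ' = +0.686292; +0.686292 ∉ [-1.2, 0.2) → out
#6 (-1,0): internal coord -1 + (0)·λ' = -1.000000; -1.000000 ∈ [-1.2, 0.2) → IN Λ
#7 (-2,-5): internal coord -2 + (-5)·λ' = +0.071068; +0.071068 ∈ [-1.2, 0.2) → IN Λ
#8 (2,5): internal coord 2 + (5)·λ' = -0.071068; -0.071068 ∈ [-1.2, 0.2) → IN Λ
#9 (0,3): internal coord 0 + (3)·λ' = -1.242641; -1.242641 ∉ [-1.2, 0.2) → out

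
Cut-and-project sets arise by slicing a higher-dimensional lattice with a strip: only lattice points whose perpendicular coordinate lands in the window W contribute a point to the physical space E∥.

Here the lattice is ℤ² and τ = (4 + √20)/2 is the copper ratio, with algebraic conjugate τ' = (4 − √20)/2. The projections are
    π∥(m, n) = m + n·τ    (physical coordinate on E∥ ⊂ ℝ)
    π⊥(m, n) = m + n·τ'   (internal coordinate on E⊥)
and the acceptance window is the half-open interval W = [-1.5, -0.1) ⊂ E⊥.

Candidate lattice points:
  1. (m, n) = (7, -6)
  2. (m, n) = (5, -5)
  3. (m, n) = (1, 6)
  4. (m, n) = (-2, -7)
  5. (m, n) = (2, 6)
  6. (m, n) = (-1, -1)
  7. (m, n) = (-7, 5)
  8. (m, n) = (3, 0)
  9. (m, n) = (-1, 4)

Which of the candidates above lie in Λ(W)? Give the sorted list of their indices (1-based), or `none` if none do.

Compute τ' = (4−√20)/2 = -0.2361, so π⊥(m,n) = m -0.2361·n.
#1 (7,-6): internal coord 7 + (-6)·τ' = +8.4164; +8.4164 ∉ [-1.5, -0.1) → out
#2 (5,-5): internal coord 5 + (-5)·τ' = +6.1803; +6.1803 ∉ [-1.5, -0.1) → out
#3 (1,6): internal coord 1 + (6)·τ' = -0.4164; -0.4164 ∈ [-1.5, -0.1) → IN Λ
#4 (-2,-7): internal coord -2 + (-7)·τ' = -0.3475; -0.3475 ∈ [-1.5, -0.1) → IN Λ
#5 (2,6): internal coord 2 + (6)·τ' = +0.5836; +0.5836 ∉ [-1.5, -0.1) → out
#6 (-1,-1): internal coord -1 + (-1)·τ' = -0.7639; -0.7639 ∈ [-1.5, -0.1) → IN Λ
#7 (-7,5): internal coord -7 + (5)·τ' = -8.1803; -8.1803 ∉ [-1.5, -0.1) → out
#8 (3,0): internal coord 3 + (0)·τ' = +3.0000; +3.0000 ∉ [-1.5, -0.1) → out
#9 (-1,4): internal coord -1 + (4)·τ' = -1.9443; -1.9443 ∉ [-1.5, -0.1) → out

3, 4, 6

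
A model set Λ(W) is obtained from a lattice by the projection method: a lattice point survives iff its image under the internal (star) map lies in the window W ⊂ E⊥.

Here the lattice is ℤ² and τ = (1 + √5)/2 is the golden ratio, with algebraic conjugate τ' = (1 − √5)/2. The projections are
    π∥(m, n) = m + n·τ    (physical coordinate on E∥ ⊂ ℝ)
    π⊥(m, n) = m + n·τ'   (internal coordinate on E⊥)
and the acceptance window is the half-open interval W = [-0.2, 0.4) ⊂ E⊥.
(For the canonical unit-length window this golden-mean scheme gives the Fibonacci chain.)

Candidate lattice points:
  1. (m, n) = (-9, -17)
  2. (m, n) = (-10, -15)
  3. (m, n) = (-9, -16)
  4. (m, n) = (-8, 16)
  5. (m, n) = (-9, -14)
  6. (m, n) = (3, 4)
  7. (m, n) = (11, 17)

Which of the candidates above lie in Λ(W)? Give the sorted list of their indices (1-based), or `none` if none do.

none

Compute τ' = (1−√5)/2 = -0.618034, so π⊥(m,n) = m -0.618034·n.
#1 (-9,-17): internal coord -9 + (-17)·τ' = +1.506578; +1.506578 ∉ [-0.2, 0.4) → out
#2 (-10,-15): internal coord -10 + (-15)·τ' = -0.729490; -0.729490 ∉ [-0.2, 0.4) → out
#3 (-9,-16): internal coord -9 + (-16)·τ' = +0.888544; +0.888544 ∉ [-0.2, 0.4) → out
#4 (-8,16): internal coord -8 + (16)·τ' = -17.888544; -17.888544 ∉ [-0.2, 0.4) → out
#5 (-9,-14): internal coord -9 + (-14)·τ' = -0.347524; -0.347524 ∉ [-0.2, 0.4) → out
#6 (3,4): internal coord 3 + (4)·τ' = +0.527864; +0.527864 ∉ [-0.2, 0.4) → out
#7 (11,17): internal coord 11 + (17)·τ' = +0.493422; +0.493422 ∉ [-0.2, 0.4) → out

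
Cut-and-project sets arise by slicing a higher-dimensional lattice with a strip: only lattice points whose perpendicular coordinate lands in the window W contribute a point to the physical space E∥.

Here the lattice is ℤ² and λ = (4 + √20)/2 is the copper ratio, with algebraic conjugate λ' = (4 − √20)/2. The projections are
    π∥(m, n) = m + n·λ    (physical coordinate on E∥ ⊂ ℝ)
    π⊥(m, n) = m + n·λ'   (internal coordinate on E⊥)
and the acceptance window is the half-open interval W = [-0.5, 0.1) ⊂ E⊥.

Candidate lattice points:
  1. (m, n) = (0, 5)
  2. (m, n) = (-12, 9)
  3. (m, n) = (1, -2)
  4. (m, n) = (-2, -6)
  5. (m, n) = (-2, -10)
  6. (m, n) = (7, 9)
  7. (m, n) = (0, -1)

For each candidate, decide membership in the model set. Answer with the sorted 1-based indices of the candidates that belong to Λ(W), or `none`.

none

Compute λ' = (4−√20)/2 = -0.2361, so π⊥(m,n) = m -0.2361·n.
#1 (0,5): internal coord 0 + (5)·λ' = -1.1803; -1.1803 ∉ [-0.5, 0.1) → out
#2 (-12,9): internal coord -12 + (9)·λ' = -14.1246; -14.1246 ∉ [-0.5, 0.1) → out
#3 (1,-2): internal coord 1 + (-2)·λ' = +1.4721; +1.4721 ∉ [-0.5, 0.1) → out
#4 (-2,-6): internal coord -2 + (-6)·λ' = -0.5836; -0.5836 ∉ [-0.5, 0.1) → out
#5 (-2,-10): internal coord -2 + (-10)·λ' = +0.3607; +0.3607 ∉ [-0.5, 0.1) → out
#6 (7,9): internal coord 7 + (9)·λ' = +4.8754; +4.8754 ∉ [-0.5, 0.1) → out
#7 (0,-1): internal coord 0 + (-1)·λ' = +0.2361; +0.2361 ∉ [-0.5, 0.1) → out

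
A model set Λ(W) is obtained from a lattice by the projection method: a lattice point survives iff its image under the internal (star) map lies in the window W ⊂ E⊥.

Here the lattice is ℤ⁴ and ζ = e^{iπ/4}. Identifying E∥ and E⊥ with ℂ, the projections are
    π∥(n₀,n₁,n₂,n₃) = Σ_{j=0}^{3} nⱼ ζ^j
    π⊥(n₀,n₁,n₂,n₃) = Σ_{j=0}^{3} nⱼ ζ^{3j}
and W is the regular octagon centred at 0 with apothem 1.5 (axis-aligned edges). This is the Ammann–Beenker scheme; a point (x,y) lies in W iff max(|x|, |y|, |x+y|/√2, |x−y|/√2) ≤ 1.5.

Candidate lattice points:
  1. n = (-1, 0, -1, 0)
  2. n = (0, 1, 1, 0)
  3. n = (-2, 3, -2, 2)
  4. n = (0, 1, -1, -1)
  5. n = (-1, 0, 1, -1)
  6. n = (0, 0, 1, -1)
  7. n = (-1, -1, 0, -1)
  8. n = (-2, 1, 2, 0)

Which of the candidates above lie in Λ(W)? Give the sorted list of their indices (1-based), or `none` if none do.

1, 2

With ζ = e^{iπ/4} the internal vectors are ζ^0,ζ^3,ζ^6,ζ^9.
#1 (-1, 0, -1, 0): internal (-1.0000, 1.0000); octagon support 1.4142 vs apothem 1.5 → ∈ W
#2 (0, 1, 1, 0): internal (-0.7071, -0.2929); octagon support 0.7071 vs apothem 1.5 → ∈ W
#3 (-2, 3, -2, 2): internal (-2.7071, 5.5355); octagon support 5.8284 vs apothem 1.5 → ∉ W
#4 (0, 1, -1, -1): internal (-1.4142, 1.0000); octagon support 1.7071 vs apothem 1.5 → ∉ W
#5 (-1, 0, 1, -1): internal (-1.7071, -1.7071); octagon support 2.4142 vs apothem 1.5 → ∉ W
#6 (0, 0, 1, -1): internal (-0.7071, -1.7071); octagon support 1.7071 vs apothem 1.5 → ∉ W
#7 (-1, -1, 0, -1): internal (-1.0000, -1.4142); octagon support 1.7071 vs apothem 1.5 → ∉ W
#8 (-2, 1, 2, 0): internal (-2.7071, -1.2929); octagon support 2.8284 vs apothem 1.5 → ∉ W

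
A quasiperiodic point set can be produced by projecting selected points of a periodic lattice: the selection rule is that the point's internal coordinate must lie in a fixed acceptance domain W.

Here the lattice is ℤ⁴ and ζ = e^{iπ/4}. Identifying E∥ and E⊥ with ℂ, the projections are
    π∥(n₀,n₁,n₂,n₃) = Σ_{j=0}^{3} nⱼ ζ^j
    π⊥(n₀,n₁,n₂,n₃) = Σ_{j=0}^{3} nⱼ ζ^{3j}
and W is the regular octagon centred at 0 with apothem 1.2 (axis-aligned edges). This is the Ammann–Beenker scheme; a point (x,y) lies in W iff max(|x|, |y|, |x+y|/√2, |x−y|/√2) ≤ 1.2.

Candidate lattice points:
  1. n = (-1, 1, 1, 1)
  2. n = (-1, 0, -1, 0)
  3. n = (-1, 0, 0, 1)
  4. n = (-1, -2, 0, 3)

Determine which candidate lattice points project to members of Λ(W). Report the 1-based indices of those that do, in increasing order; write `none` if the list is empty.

With ζ = e^{iπ/4} the internal vectors are ζ^0,ζ^3,ζ^6,ζ^9.
#1 (-1, 1, 1, 1): internal (-1.000000, 0.414214); octagon support 1.000000 vs apothem 1.2 → ∈ W
#2 (-1, 0, -1, 0): internal (-1.000000, 1.000000); octagon support 1.414214 vs apothem 1.2 → ∉ W
#3 (-1, 0, 0, 1): internal (-0.292893, 0.707107); octagon support 0.707107 vs apothem 1.2 → ∈ W
#4 (-1, -2, 0, 3): internal (2.535534, 0.707107); octagon support 2.535534 vs apothem 1.2 → ∉ W

1, 3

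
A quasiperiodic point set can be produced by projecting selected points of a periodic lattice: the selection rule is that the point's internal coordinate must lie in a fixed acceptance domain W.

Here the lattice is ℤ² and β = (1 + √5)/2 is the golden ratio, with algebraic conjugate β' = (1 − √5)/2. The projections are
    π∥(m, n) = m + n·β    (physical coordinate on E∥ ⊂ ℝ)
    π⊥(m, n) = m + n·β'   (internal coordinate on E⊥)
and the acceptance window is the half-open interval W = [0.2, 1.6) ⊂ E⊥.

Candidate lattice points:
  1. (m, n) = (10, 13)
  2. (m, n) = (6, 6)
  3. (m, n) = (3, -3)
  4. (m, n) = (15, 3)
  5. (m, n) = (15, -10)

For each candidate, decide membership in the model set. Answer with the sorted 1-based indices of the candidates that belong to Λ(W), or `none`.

none

Numerically β ≈ 1.618034 and β' = −1/β ≈ -0.618034.
#1 (10,13): internal coord 10 + (13)·β' = +1.965558; +1.965558 ∉ [0.2, 1.6) → out
#2 (6,6): internal coord 6 + (6)·β' = +2.291796; +2.291796 ∉ [0.2, 1.6) → out
#3 (3,-3): internal coord 3 + (-3)·β' = +4.854102; +4.854102 ∉ [0.2, 1.6) → out
#4 (15,3): internal coord 15 + (3)·β' = +13.145898; +13.145898 ∉ [0.2, 1.6) → out
#5 (15,-10): internal coord 15 + (-10)·β' = +21.180340; +21.180340 ∉ [0.2, 1.6) → out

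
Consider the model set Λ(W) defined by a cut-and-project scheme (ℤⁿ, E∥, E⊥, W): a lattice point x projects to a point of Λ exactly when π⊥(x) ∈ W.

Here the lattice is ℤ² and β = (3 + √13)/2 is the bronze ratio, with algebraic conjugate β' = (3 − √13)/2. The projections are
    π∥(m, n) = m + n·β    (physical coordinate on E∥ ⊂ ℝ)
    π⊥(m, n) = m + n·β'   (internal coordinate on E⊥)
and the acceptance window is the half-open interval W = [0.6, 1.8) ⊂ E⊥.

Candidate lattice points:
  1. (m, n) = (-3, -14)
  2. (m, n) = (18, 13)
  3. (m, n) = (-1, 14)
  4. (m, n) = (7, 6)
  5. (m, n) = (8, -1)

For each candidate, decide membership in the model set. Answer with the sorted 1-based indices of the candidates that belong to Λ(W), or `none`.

Compute β' = (3−√13)/2 = -0.30278, so π⊥(m,n) = m -0.30278·n.
#1 (-3,-14): internal coord -3 + (-14)·β' = +1.23886; +1.23886 ∈ [0.6, 1.8) → IN Λ
#2 (18,13): internal coord 18 + (13)·β' = +14.06392; +14.06392 ∉ [0.6, 1.8) → out
#3 (-1,14): internal coord -1 + (14)·β' = -5.23886; -5.23886 ∉ [0.6, 1.8) → out
#4 (7,6): internal coord 7 + (6)·β' = +5.18335; +5.18335 ∉ [0.6, 1.8) → out
#5 (8,-1): internal coord 8 + (-1)·β' = +8.30278; +8.30278 ∉ [0.6, 1.8) → out

1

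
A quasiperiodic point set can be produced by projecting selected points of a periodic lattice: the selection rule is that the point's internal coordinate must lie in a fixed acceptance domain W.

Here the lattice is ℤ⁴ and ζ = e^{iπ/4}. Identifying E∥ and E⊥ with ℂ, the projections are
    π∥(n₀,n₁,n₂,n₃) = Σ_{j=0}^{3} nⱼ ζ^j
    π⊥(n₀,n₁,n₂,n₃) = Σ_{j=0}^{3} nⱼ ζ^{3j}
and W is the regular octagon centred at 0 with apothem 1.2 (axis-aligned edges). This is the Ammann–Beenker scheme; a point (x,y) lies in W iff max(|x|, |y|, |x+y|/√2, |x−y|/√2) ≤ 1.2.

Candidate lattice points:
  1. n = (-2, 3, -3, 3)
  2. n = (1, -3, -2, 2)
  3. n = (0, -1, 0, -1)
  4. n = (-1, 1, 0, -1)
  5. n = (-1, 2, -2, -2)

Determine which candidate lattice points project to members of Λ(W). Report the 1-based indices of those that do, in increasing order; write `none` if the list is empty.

none

With ζ = e^{iπ/4} the internal vectors are ζ^0,ζ^3,ζ^6,ζ^9.
#1 (-2, 3, -3, 3): internal (-2.000000, 7.242641); octagon support 7.242641 vs apothem 1.2 → ∉ W
#2 (1, -3, -2, 2): internal (4.535534, 1.292893); octagon support 4.535534 vs apothem 1.2 → ∉ W
#3 (0, -1, 0, -1): internal (0.000000, -1.414214); octagon support 1.414214 vs apothem 1.2 → ∉ W
#4 (-1, 1, 0, -1): internal (-2.414214, 0.000000); octagon support 2.414214 vs apothem 1.2 → ∉ W
#5 (-1, 2, -2, -2): internal (-3.828427, 2.000000); octagon support 4.121320 vs apothem 1.2 → ∉ W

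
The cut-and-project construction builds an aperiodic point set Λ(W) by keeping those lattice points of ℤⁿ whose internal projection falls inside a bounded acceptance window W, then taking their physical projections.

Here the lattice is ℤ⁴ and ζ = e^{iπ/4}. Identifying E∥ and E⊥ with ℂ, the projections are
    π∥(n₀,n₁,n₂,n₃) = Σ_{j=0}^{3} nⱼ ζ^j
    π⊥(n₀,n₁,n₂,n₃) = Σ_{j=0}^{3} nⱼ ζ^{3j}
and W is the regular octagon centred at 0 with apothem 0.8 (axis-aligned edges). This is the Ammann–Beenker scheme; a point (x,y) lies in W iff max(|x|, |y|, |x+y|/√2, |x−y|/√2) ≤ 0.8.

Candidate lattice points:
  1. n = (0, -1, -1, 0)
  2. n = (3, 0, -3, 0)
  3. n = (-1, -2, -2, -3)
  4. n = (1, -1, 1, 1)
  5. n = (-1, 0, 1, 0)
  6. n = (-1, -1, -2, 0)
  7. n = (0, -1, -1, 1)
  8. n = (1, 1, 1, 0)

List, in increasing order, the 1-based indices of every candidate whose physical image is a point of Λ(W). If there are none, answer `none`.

π⊥(n) = n₀ + n₁ζ³ + n₂ζ⁶ + n₃ζ⁹ where ζ = e^{iπ/4}.
#1 (0, -1, -1, 0): internal (0.7071, 0.2929); octagon support 0.7071 vs apothem 0.8 → ∈ W
#2 (3, 0, -3, 0): internal (3.0000, 3.0000); octagon support 4.2426 vs apothem 0.8 → ∉ W
#3 (-1, -2, -2, -3): internal (-1.7071, -1.5355); octagon support 2.2929 vs apothem 0.8 → ∉ W
#4 (1, -1, 1, 1): internal (2.4142, -1.0000); octagon support 2.4142 vs apothem 0.8 → ∉ W
#5 (-1, 0, 1, 0): internal (-1.0000, -1.0000); octagon support 1.4142 vs apothem 0.8 → ∉ W
#6 (-1, -1, -2, 0): internal (-0.2929, 1.2929); octagon support 1.2929 vs apothem 0.8 → ∉ W
#7 (0, -1, -1, 1): internal (1.4142, 1.0000); octagon support 1.7071 vs apothem 0.8 → ∉ W
#8 (1, 1, 1, 0): internal (0.2929, -0.2929); octagon support 0.4142 vs apothem 0.8 → ∈ W

1, 8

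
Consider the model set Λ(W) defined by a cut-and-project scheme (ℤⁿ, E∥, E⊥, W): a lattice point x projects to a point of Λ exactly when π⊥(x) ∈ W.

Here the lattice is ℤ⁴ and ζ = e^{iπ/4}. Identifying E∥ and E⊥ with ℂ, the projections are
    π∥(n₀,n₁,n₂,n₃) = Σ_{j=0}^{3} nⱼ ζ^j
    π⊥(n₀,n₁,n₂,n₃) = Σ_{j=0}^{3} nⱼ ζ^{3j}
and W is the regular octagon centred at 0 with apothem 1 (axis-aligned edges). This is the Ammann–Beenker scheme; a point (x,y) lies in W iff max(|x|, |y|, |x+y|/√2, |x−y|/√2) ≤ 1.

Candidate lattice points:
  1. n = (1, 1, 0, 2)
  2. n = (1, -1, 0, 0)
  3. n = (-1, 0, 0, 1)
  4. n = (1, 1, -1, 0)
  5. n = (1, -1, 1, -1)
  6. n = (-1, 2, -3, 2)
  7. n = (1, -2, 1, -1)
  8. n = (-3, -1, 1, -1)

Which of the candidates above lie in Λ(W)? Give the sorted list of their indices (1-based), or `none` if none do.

With ζ = e^{iπ/4} the internal vectors are ζ^0,ζ^3,ζ^6,ζ^9.
candidate 1: n = (1, 1, 0, 2) → π⊥ ≈ (+1.7071, +2.1213); max(|x|,|y|,|x±y|/√2) = 2.7071 > 1 ⇒ ∉ W
candidate 2: n = (1, -1, 0, 0) → π⊥ ≈ (+1.7071, -0.7071); max(|x|,|y|,|x±y|/√2) = 1.7071 > 1 ⇒ ∉ W
candidate 3: n = (-1, 0, 0, 1) → π⊥ ≈ (-0.2929, +0.7071); max(|x|,|y|,|x±y|/√2) = 0.7071 ≤ 1 ⇒ ∈ W
candidate 4: n = (1, 1, -1, 0) → π⊥ ≈ (+0.2929, +1.7071); max(|x|,|y|,|x±y|/√2) = 1.7071 > 1 ⇒ ∉ W
candidate 5: n = (1, -1, 1, -1) → π⊥ ≈ (+1.0000, -2.4142); max(|x|,|y|,|x±y|/√2) = 2.4142 > 1 ⇒ ∉ W
candidate 6: n = (-1, 2, -3, 2) → π⊥ ≈ (-1.0000, +5.8284); max(|x|,|y|,|x±y|/√2) = 5.8284 > 1 ⇒ ∉ W
candidate 7: n = (1, -2, 1, -1) → π⊥ ≈ (+1.7071, -3.1213); max(|x|,|y|,|x±y|/√2) = 3.4142 > 1 ⇒ ∉ W
candidate 8: n = (-3, -1, 1, -1) → π⊥ ≈ (-3.0000, -2.4142); max(|x|,|y|,|x±y|/√2) = 3.8284 > 1 ⇒ ∉ W

3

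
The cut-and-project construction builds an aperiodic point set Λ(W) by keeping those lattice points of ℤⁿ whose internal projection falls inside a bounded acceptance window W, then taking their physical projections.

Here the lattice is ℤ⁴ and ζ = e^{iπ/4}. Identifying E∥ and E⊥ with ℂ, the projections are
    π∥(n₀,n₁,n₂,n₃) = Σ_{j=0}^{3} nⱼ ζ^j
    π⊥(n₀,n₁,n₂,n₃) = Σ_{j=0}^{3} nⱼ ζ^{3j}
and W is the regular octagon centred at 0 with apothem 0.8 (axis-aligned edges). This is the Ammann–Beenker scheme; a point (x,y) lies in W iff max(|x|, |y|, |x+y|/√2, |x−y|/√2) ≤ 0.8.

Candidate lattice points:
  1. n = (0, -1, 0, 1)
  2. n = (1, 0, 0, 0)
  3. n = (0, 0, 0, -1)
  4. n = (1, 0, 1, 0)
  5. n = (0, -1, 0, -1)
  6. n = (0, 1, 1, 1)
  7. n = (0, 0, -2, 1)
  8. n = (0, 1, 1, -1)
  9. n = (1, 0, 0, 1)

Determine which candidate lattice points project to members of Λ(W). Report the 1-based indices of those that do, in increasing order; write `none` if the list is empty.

With ζ = e^{iπ/4} the internal vectors are ζ^0,ζ^3,ζ^6,ζ^9.
#1 (0, -1, 0, 1): internal (1.41421, 0.00000); octagon support 1.41421 vs apothem 0.8 → ∉ W
#2 (1, 0, 0, 0): internal (1.00000, 0.00000); octagon support 1.00000 vs apothem 0.8 → ∉ W
#3 (0, 0, 0, -1): internal (-0.70711, -0.70711); octagon support 1.00000 vs apothem 0.8 → ∉ W
#4 (1, 0, 1, 0): internal (1.00000, -1.00000); octagon support 1.41421 vs apothem 0.8 → ∉ W
#5 (0, -1, 0, -1): internal (0.00000, -1.41421); octagon support 1.41421 vs apothem 0.8 → ∉ W
#6 (0, 1, 1, 1): internal (0.00000, 0.41421); octagon support 0.41421 vs apothem 0.8 → ∈ W
#7 (0, 0, -2, 1): internal (0.70711, 2.70711); octagon support 2.70711 vs apothem 0.8 → ∉ W
#8 (0, 1, 1, -1): internal (-1.41421, -1.00000); octagon support 1.70711 vs apothem 0.8 → ∉ W
#9 (1, 0, 0, 1): internal (1.70711, 0.70711); octagon support 1.70711 vs apothem 0.8 → ∉ W

6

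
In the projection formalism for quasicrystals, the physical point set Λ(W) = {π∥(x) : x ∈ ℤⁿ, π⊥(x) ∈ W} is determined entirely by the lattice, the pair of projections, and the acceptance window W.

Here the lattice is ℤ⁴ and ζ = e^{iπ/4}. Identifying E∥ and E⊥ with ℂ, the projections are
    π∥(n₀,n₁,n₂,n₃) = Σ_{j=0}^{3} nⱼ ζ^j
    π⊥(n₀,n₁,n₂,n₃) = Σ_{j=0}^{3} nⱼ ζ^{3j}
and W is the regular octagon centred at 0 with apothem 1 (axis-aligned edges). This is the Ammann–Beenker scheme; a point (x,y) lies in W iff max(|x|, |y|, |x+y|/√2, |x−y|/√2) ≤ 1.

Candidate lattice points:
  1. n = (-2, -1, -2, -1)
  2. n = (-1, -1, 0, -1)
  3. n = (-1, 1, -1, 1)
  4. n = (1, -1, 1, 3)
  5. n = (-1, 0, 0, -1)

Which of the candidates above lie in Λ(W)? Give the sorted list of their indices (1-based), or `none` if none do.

Internal map: ζ^{3j} for j=0..3 gives (1,0), (−√2/2,√2/2), (0,−1), (√2/2,√2/2).
#1 (-2, -1, -2, -1): internal (-2.00000, 0.58579); octagon support 2.00000 vs apothem 1 → ∉ W
#2 (-1, -1, 0, -1): internal (-1.00000, -1.41421); octagon support 1.70711 vs apothem 1 → ∉ W
#3 (-1, 1, -1, 1): internal (-1.00000, 2.41421); octagon support 2.41421 vs apothem 1 → ∉ W
#4 (1, -1, 1, 3): internal (3.82843, 0.41421); octagon support 3.82843 vs apothem 1 → ∉ W
#5 (-1, 0, 0, -1): internal (-1.70711, -0.70711); octagon support 1.70711 vs apothem 1 → ∉ W

none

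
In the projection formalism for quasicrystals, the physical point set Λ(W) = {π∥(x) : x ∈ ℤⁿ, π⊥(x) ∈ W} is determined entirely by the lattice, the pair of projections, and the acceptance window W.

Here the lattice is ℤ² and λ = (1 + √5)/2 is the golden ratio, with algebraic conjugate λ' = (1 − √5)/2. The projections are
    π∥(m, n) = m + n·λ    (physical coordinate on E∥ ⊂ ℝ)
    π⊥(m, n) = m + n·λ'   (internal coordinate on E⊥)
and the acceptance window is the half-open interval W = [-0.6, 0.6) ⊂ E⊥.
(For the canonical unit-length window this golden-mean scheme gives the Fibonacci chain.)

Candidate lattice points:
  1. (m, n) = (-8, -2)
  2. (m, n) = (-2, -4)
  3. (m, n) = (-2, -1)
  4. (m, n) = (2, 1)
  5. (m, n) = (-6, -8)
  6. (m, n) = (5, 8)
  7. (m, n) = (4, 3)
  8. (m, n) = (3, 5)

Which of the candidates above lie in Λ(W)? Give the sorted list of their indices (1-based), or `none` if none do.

2, 6, 8

Numerically λ ≈ 1.618034 and λ' = −1/λ ≈ -0.618034.
#1 (-8,-2): internal coord -8 + (-2)·λ' = -6.763932; -6.763932 ∉ [-0.6, 0.6) → out
#2 (-2,-4): internal coord -2 + (-4)·λ' = +0.472136; +0.472136 ∈ [-0.6, 0.6) → IN Λ
#3 (-2,-1): internal coord -2 + (-1)·λ' = -1.381966; -1.381966 ∉ [-0.6, 0.6) → out
#4 (2,1): internal coord 2 + (1)·λ' = +1.381966; +1.381966 ∉ [-0.6, 0.6) → out
#5 (-6,-8): internal coord -6 + (-8)·λ' = -1.055728; -1.055728 ∉ [-0.6, 0.6) → out
#6 (5,8): internal coord 5 + (8)·λ' = +0.055728; +0.055728 ∈ [-0.6, 0.6) → IN Λ
#7 (4,3): internal coord 4 + (3)·λ' = +2.145898; +2.145898 ∉ [-0.6, 0.6) → out
#8 (3,5): internal coord 3 + (5)·λ' = -0.090170; -0.090170 ∈ [-0.6, 0.6) → IN Λ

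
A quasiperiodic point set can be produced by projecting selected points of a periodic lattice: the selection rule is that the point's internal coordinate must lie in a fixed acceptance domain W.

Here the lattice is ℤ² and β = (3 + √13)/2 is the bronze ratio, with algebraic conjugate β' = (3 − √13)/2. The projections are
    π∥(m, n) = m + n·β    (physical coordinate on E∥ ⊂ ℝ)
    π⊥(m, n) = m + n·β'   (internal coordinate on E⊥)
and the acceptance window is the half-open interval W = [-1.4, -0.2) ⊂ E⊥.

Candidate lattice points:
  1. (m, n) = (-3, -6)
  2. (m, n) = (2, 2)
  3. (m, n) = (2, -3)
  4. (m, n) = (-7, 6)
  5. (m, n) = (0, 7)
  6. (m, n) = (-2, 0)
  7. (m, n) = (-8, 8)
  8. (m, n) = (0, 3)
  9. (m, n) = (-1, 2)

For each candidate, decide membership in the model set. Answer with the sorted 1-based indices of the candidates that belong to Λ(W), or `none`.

1, 8

β' = (3−√13)/2 ≈ -0.302776.
#1 (-3,-6): internal coord -3 + (-6)·β' = -1.183346; -1.183346 ∈ [-1.4, -0.2) → IN Λ
#2 (2,2): internal coord 2 + (2)·β' = +1.394449; +1.394449 ∉ [-1.4, -0.2) → out
#3 (2,-3): internal coord 2 + (-3)·β' = +2.908327; +2.908327 ∉ [-1.4, -0.2) → out
#4 (-7,6): internal coord -7 + (6)·β' = -8.816654; -8.816654 ∉ [-1.4, -0.2) → out
#5 (0,7): internal coord 0 + (7)·β' = -2.119429; -2.119429 ∉ [-1.4, -0.2) → out
#6 (-2,0): internal coord -2 + (0)·β' = -2.000000; -2.000000 ∉ [-1.4, -0.2) → out
#7 (-8,8): internal coord -8 + (8)·β' = -10.422205; -10.422205 ∉ [-1.4, -0.2) → out
#8 (0,3): internal coord 0 + (3)·β' = -0.908327; -0.908327 ∈ [-1.4, -0.2) → IN Λ
#9 (-1,2): internal coord -1 + (2)·β' = -1.605551; -1.605551 ∉ [-1.4, -0.2) → out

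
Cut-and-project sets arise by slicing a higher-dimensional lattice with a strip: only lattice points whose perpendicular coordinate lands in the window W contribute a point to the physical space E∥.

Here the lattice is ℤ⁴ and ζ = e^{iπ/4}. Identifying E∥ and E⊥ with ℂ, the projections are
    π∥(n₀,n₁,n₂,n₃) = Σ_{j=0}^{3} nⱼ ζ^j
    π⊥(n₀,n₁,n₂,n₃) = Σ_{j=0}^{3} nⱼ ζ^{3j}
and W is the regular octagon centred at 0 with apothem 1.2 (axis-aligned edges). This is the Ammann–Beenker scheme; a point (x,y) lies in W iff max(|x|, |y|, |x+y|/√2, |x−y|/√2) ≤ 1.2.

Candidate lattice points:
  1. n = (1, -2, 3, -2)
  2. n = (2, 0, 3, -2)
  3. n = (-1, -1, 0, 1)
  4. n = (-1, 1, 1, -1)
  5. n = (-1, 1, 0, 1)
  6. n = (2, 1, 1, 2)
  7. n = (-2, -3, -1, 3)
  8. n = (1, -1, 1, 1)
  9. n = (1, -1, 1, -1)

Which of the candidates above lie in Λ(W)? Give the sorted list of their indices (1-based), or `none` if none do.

3

With ζ = e^{iπ/4} the internal vectors are ζ^0,ζ^3,ζ^6,ζ^9.
#1 (1, -2, 3, -2): internal (1.0000, -5.8284); octagon support 5.8284 vs apothem 1.2 → ∉ W
#2 (2, 0, 3, -2): internal (0.5858, -4.4142); octagon support 4.4142 vs apothem 1.2 → ∉ W
#3 (-1, -1, 0, 1): internal (0.4142, 0.0000); octagon support 0.4142 vs apothem 1.2 → ∈ W
#4 (-1, 1, 1, -1): internal (-2.4142, -1.0000); octagon support 2.4142 vs apothem 1.2 → ∉ W
#5 (-1, 1, 0, 1): internal (-1.0000, 1.4142); octagon support 1.7071 vs apothem 1.2 → ∉ W
#6 (2, 1, 1, 2): internal (2.7071, 1.1213); octagon support 2.7071 vs apothem 1.2 → ∉ W
#7 (-2, -3, -1, 3): internal (2.2426, 1.0000); octagon support 2.2929 vs apothem 1.2 → ∉ W
#8 (1, -1, 1, 1): internal (2.4142, -1.0000); octagon support 2.4142 vs apothem 1.2 → ∉ W
#9 (1, -1, 1, -1): internal (1.0000, -2.4142); octagon support 2.4142 vs apothem 1.2 → ∉ W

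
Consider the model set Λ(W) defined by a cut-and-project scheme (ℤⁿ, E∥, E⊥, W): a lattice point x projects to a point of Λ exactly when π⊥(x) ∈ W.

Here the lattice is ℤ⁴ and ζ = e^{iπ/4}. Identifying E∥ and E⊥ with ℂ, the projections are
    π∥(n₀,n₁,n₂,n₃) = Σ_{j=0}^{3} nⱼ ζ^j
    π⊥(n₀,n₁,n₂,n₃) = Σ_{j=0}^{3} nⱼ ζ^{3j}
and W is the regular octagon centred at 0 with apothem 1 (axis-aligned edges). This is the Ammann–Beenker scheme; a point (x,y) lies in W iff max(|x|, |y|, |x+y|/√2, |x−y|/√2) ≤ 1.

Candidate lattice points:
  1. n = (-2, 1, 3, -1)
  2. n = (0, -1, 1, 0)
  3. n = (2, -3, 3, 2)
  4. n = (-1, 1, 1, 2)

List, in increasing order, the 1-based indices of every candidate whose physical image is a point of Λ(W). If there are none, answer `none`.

none

With ζ = e^{iπ/4} the internal vectors are ζ^0,ζ^3,ζ^6,ζ^9.
candidate 1: n = (-2, 1, 3, -1) → π⊥ ≈ (-3.4142, -3.0000); max(|x|,|y|,|x±y|/√2) = 4.5355 > 1 ⇒ ∉ W
candidate 2: n = (0, -1, 1, 0) → π⊥ ≈ (+0.7071, -1.7071); max(|x|,|y|,|x±y|/√2) = 1.7071 > 1 ⇒ ∉ W
candidate 3: n = (2, -3, 3, 2) → π⊥ ≈ (+5.5355, -3.7071); max(|x|,|y|,|x±y|/√2) = 6.5355 > 1 ⇒ ∉ W
candidate 4: n = (-1, 1, 1, 2) → π⊥ ≈ (-0.2929, +1.1213); max(|x|,|y|,|x±y|/√2) = 1.1213 > 1 ⇒ ∉ W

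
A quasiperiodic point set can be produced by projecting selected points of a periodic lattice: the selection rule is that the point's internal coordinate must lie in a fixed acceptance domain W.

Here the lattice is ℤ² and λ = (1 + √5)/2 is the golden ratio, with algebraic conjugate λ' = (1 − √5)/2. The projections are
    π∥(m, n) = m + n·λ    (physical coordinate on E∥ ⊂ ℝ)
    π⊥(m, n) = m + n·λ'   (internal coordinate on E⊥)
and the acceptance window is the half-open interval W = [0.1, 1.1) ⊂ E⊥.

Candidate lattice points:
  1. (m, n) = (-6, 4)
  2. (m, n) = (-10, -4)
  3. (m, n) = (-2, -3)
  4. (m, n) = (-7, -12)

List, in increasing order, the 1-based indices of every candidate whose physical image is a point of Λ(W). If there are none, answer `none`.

Compute λ' = (1−√5)/2 = -0.61803, so π⊥(m,n) = m -0.61803·n.
candidate 1: (m,n)=(-6,4) → π∥ = -6+4·λ ≈ 0.47214, π⊥ = -6+4·λ' ≈ -8.47214 ∉ [0.1, 1.1) ⇒ out
candidate 2: (m,n)=(-10,-4) → π∥ = -10-4·λ ≈ -16.47214, π⊥ = -10-4·λ' ≈ -7.52786 ∉ [0.1, 1.1) ⇒ out
candidate 3: (m,n)=(-2,-3) → π∥ = -2-3·λ ≈ -6.85410, π⊥ = -2-3·λ' ≈ -0.14590 ∉ [0.1, 1.1) ⇒ out
candidate 4: (m,n)=(-7,-12) → π∥ = -7-12·λ ≈ -26.41641, π⊥ = -7-12·λ' ≈ 0.41641 ∈ [0.1, 1.1) ⇒ IN Λ

4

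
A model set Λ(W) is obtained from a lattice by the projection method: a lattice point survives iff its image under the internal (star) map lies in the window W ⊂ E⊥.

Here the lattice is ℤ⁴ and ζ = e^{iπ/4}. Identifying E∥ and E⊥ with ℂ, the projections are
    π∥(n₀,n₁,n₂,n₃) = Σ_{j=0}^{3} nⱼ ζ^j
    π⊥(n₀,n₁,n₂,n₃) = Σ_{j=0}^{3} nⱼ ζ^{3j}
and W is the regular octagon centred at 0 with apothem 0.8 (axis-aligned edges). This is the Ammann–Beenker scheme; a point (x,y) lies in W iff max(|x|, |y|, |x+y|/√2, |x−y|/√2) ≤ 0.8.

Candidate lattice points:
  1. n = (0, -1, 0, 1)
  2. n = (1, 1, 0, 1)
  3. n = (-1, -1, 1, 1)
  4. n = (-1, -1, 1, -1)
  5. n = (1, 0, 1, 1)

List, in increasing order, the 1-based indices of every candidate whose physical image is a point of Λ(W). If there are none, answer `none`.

none

Internal map: ζ^{3j} for j=0..3 gives (1,0), (−√2/2,√2/2), (0,−1), (√2/2,√2/2).
#1 (0, -1, 0, 1): internal (1.414214, 0.000000); octagon support 1.414214 vs apothem 0.8 → ∉ W
#2 (1, 1, 0, 1): internal (1.000000, 1.414214); octagon support 1.707107 vs apothem 0.8 → ∉ W
#3 (-1, -1, 1, 1): internal (0.414214, -1.000000); octagon support 1.000000 vs apothem 0.8 → ∉ W
#4 (-1, -1, 1, -1): internal (-1.000000, -2.414214); octagon support 2.414214 vs apothem 0.8 → ∉ W
#5 (1, 0, 1, 1): internal (1.707107, -0.292893); octagon support 1.707107 vs apothem 0.8 → ∉ W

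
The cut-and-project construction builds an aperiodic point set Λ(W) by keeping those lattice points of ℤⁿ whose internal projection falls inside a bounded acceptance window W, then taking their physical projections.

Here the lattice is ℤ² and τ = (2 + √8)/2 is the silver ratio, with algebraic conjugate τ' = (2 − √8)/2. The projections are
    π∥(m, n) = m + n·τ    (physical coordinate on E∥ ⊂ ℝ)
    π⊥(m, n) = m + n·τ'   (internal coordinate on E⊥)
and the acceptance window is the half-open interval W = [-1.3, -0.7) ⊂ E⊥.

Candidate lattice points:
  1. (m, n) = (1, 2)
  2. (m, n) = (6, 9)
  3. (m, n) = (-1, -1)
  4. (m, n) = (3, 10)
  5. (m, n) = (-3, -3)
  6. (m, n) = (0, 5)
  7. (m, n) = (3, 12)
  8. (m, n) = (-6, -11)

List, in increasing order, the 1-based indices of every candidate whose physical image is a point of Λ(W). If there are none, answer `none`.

4

Compute τ' = (2−√8)/2 = -0.4142, so π⊥(m,n) = m -0.4142·n.
#1 (1,2): internal coord 1 + (2)·τ' = +0.1716; +0.1716 ∉ [-1.3, -0.7) → out
#2 (6,9): internal coord 6 + (9)·τ' = +2.2721; +2.2721 ∉ [-1.3, -0.7) → out
#3 (-1,-1): internal coord -1 + (-1)·τ' = -0.5858; -0.5858 ∉ [-1.3, -0.7) → out
#4 (3,10): internal coord 3 + (10)·τ' = -1.1421; -1.1421 ∈ [-1.3, -0.7) → IN Λ
#5 (-3,-3): internal coord -3 + (-3)·τ' = -1.7574; -1.7574 ∉ [-1.3, -0.7) → out
#6 (0,5): internal coord 0 + (5)·τ' = -2.0711; -2.0711 ∉ [-1.3, -0.7) → out
#7 (3,12): internal coord 3 + (12)·τ' = -1.9706; -1.9706 ∉ [-1.3, -0.7) → out
#8 (-6,-11): internal coord -6 + (-11)·τ' = -1.4437; -1.4437 ∉ [-1.3, -0.7) → out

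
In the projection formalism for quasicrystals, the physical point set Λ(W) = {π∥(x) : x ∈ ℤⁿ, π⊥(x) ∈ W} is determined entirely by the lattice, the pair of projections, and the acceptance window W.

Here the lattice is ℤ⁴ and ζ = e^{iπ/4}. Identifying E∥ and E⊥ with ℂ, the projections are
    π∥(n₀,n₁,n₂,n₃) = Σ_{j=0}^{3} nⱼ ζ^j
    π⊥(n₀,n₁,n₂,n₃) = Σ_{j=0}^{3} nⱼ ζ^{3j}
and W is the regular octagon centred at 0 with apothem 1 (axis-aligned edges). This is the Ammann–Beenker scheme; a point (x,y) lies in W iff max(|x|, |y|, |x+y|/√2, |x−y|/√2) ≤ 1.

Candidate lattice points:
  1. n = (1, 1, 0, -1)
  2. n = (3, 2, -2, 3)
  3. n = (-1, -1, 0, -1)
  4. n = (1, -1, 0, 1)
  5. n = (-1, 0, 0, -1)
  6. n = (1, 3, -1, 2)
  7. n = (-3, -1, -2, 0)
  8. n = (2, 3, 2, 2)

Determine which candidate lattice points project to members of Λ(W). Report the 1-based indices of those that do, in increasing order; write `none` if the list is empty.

Internal map: ζ^{3j} for j=0..3 gives (1,0), (−√2/2,√2/2), (0,−1), (√2/2,√2/2).
candidate 1: n = (1, 1, 0, -1) → π⊥ ≈ (-0.414214, +0.000000); max(|x|,|y|,|x±y|/√2) = 0.414214 ≤ 1 ⇒ ∈ W
candidate 2: n = (3, 2, -2, 3) → π⊥ ≈ (+3.707107, +5.535534); max(|x|,|y|,|x±y|/√2) = 6.535534 > 1 ⇒ ∉ W
candidate 3: n = (-1, -1, 0, -1) → π⊥ ≈ (-1.000000, -1.414214); max(|x|,|y|,|x±y|/√2) = 1.707107 > 1 ⇒ ∉ W
candidate 4: n = (1, -1, 0, 1) → π⊥ ≈ (+2.414214, +0.000000); max(|x|,|y|,|x±y|/√2) = 2.414214 > 1 ⇒ ∉ W
candidate 5: n = (-1, 0, 0, -1) → π⊥ ≈ (-1.707107, -0.707107); max(|x|,|y|,|x±y|/√2) = 1.707107 > 1 ⇒ ∉ W
candidate 6: n = (1, 3, -1, 2) → π⊥ ≈ (+0.292893, +4.535534); max(|x|,|y|,|x±y|/√2) = 4.535534 > 1 ⇒ ∉ W
candidate 7: n = (-3, -1, -2, 0) → π⊥ ≈ (-2.292893, +1.292893); max(|x|,|y|,|x±y|/√2) = 2.535534 > 1 ⇒ ∉ W
candidate 8: n = (2, 3, 2, 2) → π⊥ ≈ (+1.292893, +1.535534); max(|x|,|y|,|x±y|/√2) = 2.000000 > 1 ⇒ ∉ W

1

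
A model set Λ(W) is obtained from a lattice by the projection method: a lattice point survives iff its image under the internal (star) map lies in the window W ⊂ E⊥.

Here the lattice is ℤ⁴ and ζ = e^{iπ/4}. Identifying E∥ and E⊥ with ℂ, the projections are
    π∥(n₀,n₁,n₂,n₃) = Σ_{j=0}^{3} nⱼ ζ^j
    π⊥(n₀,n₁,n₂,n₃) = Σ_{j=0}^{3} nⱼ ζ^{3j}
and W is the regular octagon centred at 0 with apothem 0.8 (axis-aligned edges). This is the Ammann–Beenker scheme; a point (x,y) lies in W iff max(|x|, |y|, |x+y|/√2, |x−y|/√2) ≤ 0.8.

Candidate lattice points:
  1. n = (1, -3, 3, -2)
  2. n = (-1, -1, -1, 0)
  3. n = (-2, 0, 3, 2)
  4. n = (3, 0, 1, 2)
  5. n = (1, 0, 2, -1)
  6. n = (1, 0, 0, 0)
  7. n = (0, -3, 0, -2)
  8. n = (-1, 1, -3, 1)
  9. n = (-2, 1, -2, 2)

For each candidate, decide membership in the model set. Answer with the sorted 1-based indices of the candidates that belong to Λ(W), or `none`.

2

π⊥(n) = n₀ + n₁ζ³ + n₂ζ⁶ + n₃ζ⁹ where ζ = e^{iπ/4}.
#1 (1, -3, 3, -2): internal (1.707107, -6.535534); octagon support 6.535534 vs apothem 0.8 → ∉ W
#2 (-1, -1, -1, 0): internal (-0.292893, 0.292893); octagon support 0.414214 vs apothem 0.8 → ∈ W
#3 (-2, 0, 3, 2): internal (-0.585786, -1.585786); octagon support 1.585786 vs apothem 0.8 → ∉ W
#4 (3, 0, 1, 2): internal (4.414214, 0.414214); octagon support 4.414214 vs apothem 0.8 → ∉ W
#5 (1, 0, 2, -1): internal (0.292893, -2.707107); octagon support 2.707107 vs apothem 0.8 → ∉ W
#6 (1, 0, 0, 0): internal (1.000000, 0.000000); octagon support 1.000000 vs apothem 0.8 → ∉ W
#7 (0, -3, 0, -2): internal (0.707107, -3.535534); octagon support 3.535534 vs apothem 0.8 → ∉ W
#8 (-1, 1, -3, 1): internal (-1.000000, 4.414214); octagon support 4.414214 vs apothem 0.8 → ∉ W
#9 (-2, 1, -2, 2): internal (-1.292893, 4.121320); octagon support 4.121320 vs apothem 0.8 → ∉ W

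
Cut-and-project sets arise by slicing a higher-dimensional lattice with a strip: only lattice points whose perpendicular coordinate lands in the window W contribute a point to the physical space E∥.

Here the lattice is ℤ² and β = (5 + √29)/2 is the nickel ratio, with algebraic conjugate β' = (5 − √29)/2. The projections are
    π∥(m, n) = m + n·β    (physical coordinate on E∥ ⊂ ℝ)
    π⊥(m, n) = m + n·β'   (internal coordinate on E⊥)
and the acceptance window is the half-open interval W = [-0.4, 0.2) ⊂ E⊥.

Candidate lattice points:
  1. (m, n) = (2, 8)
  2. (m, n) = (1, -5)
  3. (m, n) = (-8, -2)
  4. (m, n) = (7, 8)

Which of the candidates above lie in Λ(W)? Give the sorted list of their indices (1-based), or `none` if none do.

none

β' = (5−√29)/2 ≈ -0.192582.
candidate 1: (m,n)=(2,8) → π∥ = 2+8·β ≈ 43.540659, π⊥ = 2+8·β' ≈ 0.459341 ∉ [-0.4, 0.2) ⇒ out
candidate 2: (m,n)=(1,-5) → π∥ = 1-5·β ≈ -24.962912, π⊥ = 1-5·β' ≈ 1.962912 ∉ [-0.4, 0.2) ⇒ out
candidate 3: (m,n)=(-8,-2) → π∥ = -8-2·β ≈ -18.385165, π⊥ = -8-2·β' ≈ -7.614835 ∉ [-0.4, 0.2) ⇒ out
candidate 4: (m,n)=(7,8) → π∥ = 7+8·β ≈ 48.540659, π⊥ = 7+8·β' ≈ 5.459341 ∉ [-0.4, 0.2) ⇒ out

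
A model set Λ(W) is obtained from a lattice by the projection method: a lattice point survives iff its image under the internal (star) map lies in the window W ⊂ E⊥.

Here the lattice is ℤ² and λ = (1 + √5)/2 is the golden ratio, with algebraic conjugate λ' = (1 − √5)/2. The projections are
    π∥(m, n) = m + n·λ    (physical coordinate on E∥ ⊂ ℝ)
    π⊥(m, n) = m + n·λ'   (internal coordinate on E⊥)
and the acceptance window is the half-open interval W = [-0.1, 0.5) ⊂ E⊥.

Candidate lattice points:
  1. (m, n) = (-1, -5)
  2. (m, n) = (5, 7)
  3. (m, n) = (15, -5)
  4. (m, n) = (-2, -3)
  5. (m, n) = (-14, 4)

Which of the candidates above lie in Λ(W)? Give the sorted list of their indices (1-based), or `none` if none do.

none

Compute λ' = (1−√5)/2 = -0.618034, so π⊥(m,n) = m -0.618034·n.
[1] lift (-1,-5): star map gives 2.090170; window check -0.1 ≤ 2.090170 < 0.5 is false → out
[2] lift (5,7): star map gives 0.673762; window check -0.1 ≤ 0.673762 < 0.5 is false → out
[3] lift (15,-5): star map gives 18.090170; window check -0.1 ≤ 18.090170 < 0.5 is false → out
[4] lift (-2,-3): star map gives -0.145898; window check -0.1 ≤ -0.145898 < 0.5 is false → out
[5] lift (-14,4): star map gives -16.472136; window check -0.1 ≤ -16.472136 < 0.5 is false → out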